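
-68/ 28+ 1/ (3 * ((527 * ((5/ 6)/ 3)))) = -44753/ 18445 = -2.43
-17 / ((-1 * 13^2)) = 17 / 169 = 0.10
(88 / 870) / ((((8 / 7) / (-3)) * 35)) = -11 / 1450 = -0.01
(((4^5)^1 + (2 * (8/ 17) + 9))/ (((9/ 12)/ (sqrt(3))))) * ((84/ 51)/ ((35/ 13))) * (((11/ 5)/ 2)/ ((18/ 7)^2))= 3041038 * sqrt(3)/ 21675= 243.01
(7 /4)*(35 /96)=245 /384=0.64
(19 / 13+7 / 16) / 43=395 / 8944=0.04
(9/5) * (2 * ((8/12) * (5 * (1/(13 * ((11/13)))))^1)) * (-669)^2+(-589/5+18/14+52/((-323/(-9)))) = 60701816306/124355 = 488133.30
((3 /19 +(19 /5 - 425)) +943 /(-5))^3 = -194265499151296 /857375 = -226581716.46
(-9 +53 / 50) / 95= -397 / 4750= -0.08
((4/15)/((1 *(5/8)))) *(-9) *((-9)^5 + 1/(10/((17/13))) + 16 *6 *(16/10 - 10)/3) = 370142256/1625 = 227779.85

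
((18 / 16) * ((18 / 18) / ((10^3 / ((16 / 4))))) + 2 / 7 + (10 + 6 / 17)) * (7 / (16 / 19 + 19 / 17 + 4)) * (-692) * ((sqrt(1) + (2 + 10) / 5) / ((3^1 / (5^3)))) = -47181824803 / 38500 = -1225501.94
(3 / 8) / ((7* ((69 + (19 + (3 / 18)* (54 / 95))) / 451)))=128535 / 468664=0.27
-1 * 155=-155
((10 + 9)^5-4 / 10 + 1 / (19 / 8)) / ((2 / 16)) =1881835256 / 95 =19808792.17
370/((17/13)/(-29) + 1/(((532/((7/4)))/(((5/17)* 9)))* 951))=-228520329440/27844697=-8206.96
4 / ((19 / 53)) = 212 / 19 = 11.16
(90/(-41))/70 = -9/287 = -0.03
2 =2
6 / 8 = 0.75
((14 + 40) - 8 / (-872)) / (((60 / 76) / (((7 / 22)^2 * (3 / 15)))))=5480797 / 3956700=1.39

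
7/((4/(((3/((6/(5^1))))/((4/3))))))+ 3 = 201/32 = 6.28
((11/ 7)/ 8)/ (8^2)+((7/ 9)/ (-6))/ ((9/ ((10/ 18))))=-38663/ 7838208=-0.00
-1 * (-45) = 45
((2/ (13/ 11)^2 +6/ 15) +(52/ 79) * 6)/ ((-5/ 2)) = -771864/ 333775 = -2.31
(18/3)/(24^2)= 0.01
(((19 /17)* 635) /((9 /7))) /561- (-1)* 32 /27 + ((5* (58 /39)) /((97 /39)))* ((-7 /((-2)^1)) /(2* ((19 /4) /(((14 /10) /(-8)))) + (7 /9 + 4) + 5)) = 5016772291 /2593949556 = 1.93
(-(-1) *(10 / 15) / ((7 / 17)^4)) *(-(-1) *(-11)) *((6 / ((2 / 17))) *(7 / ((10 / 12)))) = -187421124 / 1715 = -109283.45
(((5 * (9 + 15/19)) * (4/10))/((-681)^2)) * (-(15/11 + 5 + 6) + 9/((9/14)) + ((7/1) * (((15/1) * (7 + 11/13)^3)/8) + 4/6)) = 57015533188/212946529653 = 0.27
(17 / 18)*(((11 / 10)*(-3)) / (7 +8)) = -187 / 900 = -0.21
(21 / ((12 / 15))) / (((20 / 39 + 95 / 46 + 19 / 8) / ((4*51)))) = 38427480 / 35543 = 1081.15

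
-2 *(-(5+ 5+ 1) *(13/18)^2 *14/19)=13013/1539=8.46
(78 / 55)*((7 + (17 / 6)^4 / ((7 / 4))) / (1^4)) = 1292161 / 20790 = 62.15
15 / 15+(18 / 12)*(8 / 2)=7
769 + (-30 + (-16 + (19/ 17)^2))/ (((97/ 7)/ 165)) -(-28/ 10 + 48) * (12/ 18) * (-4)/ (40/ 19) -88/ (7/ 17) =1172688364/ 14717325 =79.68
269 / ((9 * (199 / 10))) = 2690 / 1791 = 1.50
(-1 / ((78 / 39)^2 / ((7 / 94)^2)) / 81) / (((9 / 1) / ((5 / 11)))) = -245 / 283423536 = -0.00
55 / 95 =11 / 19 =0.58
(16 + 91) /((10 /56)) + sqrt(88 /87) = 2 * sqrt(1914) /87 + 2996 /5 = 600.21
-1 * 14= -14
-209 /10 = -20.90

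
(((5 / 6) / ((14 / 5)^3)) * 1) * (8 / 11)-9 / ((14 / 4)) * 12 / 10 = -346147 / 113190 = -3.06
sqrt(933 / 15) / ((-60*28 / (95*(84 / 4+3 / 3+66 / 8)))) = -2299*sqrt(1555) / 6720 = -13.49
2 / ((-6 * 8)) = -1 / 24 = -0.04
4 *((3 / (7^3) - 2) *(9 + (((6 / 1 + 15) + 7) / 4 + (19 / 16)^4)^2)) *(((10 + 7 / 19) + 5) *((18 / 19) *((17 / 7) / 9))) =-2809.89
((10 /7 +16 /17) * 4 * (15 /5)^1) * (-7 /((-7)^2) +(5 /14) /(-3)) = -7.45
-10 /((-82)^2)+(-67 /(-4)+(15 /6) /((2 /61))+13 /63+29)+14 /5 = 132383899 /1059030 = 125.00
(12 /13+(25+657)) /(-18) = -4439 /117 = -37.94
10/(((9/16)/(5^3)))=20000/9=2222.22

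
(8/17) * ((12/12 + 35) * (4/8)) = 144/17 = 8.47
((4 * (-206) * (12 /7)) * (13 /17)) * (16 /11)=-2056704 /1309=-1571.20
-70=-70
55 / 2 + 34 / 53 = 2983 / 106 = 28.14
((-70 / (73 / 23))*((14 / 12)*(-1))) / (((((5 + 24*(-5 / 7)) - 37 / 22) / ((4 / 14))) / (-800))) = 198352000 / 466251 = 425.42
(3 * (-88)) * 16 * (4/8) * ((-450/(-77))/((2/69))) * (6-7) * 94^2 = 26338348800/7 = 3762621257.14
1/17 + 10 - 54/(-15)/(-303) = 86253/8585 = 10.05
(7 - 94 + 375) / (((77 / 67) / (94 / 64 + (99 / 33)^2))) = 2623.44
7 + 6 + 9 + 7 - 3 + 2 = 28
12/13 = 0.92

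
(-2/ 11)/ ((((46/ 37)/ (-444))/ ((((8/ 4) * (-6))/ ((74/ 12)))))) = -31968/ 253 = -126.36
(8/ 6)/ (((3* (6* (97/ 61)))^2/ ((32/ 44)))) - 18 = -452674858/ 25150257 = -18.00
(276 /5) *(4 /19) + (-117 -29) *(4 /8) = -5831 /95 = -61.38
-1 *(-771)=771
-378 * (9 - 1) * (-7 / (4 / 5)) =26460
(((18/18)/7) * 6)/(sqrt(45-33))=0.25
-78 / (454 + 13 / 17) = -442 / 2577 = -0.17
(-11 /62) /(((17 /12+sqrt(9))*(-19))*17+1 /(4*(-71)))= 2343 /18839506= 0.00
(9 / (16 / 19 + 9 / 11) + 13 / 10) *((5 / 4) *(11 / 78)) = 1.18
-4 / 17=-0.24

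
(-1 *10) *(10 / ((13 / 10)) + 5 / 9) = -9650 / 117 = -82.48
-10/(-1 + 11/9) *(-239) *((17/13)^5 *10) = 152705620350/371293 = 411280.63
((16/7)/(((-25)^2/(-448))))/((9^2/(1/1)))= -1024/50625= -0.02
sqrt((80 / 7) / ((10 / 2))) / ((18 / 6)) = 4* sqrt(7) / 21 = 0.50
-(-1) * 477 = 477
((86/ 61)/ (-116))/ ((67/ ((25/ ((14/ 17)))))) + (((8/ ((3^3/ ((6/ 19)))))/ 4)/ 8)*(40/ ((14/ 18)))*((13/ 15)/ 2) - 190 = -35929629803/ 189162708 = -189.94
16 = 16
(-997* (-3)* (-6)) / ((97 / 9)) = -161514 / 97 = -1665.09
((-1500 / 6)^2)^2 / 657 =3906250000 / 657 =5945586.00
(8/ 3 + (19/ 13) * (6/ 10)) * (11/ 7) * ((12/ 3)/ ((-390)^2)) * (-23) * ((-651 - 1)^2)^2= -31592860619085568/ 51904125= -608677260.60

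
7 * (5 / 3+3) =98 / 3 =32.67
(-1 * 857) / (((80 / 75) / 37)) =-475635 / 16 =-29727.19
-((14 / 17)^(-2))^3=-3.21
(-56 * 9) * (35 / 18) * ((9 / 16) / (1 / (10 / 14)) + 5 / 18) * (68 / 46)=-984.48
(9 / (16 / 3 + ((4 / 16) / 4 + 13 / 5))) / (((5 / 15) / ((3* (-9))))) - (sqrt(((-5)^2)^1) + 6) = -196069 / 1919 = -102.17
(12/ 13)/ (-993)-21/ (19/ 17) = -1536247/ 81757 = -18.79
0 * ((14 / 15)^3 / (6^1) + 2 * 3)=0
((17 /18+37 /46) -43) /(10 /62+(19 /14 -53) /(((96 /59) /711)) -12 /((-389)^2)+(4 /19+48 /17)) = 5796267850350656 /3170377090982956095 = 0.00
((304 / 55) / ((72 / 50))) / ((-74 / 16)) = -0.83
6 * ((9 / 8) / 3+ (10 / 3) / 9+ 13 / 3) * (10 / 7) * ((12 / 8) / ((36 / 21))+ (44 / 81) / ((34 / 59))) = 109826155 / 1388016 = 79.12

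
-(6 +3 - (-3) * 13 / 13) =-12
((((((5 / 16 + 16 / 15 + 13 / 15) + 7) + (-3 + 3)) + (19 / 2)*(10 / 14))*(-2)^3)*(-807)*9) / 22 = 65204793 / 1540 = 42340.77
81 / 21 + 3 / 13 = 372 / 91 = 4.09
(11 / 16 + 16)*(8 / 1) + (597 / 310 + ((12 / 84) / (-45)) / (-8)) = 2115899 / 15624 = 135.43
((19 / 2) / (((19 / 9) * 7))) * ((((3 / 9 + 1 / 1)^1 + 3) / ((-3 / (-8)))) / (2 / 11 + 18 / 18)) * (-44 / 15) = -1936 / 105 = -18.44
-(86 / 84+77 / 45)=-1723 / 630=-2.73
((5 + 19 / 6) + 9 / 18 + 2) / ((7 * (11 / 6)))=64 / 77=0.83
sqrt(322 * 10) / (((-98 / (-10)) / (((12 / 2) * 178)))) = 10680 * sqrt(805) / 49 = 6184.05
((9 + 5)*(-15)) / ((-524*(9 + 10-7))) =35 / 1048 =0.03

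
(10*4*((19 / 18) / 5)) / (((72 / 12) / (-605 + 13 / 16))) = -183673 / 216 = -850.34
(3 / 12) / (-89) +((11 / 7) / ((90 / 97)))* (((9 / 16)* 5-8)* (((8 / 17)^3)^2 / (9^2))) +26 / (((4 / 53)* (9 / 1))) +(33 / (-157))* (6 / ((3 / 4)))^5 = -235766928870232998529 / 34422210122072220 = -6849.27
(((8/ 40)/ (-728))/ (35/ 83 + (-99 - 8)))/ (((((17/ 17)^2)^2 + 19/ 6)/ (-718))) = -89391/ 201246500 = -0.00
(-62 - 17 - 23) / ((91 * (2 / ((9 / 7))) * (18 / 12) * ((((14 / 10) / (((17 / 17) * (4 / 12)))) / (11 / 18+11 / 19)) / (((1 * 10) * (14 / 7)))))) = -691900 / 254163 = -2.72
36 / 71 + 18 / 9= 178 / 71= 2.51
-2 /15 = -0.13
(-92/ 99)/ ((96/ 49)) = -1127/ 2376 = -0.47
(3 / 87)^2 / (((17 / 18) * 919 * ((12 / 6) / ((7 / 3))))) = 21 / 13138943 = 0.00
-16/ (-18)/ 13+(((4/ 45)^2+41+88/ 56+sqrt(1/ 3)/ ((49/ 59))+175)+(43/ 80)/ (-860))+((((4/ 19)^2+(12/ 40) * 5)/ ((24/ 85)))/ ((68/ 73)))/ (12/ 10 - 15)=59 * sqrt(3)/ 147+10635415075057/ 48961130400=217.92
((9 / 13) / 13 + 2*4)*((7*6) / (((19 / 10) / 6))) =3429720 / 3211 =1068.12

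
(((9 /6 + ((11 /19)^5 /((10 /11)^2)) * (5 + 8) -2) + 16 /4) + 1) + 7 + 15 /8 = 7130231271 /495219800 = 14.40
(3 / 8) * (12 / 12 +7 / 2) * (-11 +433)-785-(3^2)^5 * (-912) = 430820921 / 8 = 53852615.12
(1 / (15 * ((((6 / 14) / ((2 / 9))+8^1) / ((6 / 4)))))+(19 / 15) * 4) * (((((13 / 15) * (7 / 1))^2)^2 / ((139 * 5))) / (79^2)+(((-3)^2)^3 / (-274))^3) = -180094423310234751738787 / 1883613380404430475000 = -95.61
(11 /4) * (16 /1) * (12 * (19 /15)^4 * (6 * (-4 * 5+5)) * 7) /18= -160555472 /3375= -47571.99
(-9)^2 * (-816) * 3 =-198288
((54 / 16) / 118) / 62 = 27 / 58528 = 0.00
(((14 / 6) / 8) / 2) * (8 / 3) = 0.39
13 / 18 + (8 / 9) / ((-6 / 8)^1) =-25 / 54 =-0.46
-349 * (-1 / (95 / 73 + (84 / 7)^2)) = 2.40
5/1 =5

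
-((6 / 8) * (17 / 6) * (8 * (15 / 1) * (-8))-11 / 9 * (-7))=18283 / 9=2031.44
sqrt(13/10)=sqrt(130)/10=1.14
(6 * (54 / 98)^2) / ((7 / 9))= 39366 / 16807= 2.34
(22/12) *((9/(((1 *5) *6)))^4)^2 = 24057/200000000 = 0.00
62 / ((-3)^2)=62 / 9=6.89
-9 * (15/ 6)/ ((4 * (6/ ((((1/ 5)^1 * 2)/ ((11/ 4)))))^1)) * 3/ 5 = -9/ 110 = -0.08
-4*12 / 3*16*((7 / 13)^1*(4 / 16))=-448 / 13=-34.46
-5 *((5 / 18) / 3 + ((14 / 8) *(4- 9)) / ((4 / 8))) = 2350 / 27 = 87.04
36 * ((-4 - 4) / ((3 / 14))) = -1344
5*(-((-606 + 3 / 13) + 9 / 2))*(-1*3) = -234495 / 26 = -9019.04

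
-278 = -278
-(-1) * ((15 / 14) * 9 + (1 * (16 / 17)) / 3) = 7109 / 714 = 9.96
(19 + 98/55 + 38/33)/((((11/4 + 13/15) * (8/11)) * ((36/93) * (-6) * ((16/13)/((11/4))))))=-73931/9216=-8.02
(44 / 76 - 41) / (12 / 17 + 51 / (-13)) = 56576 / 4503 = 12.56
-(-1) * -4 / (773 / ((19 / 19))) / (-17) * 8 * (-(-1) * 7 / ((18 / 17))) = 112 / 6957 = 0.02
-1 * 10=-10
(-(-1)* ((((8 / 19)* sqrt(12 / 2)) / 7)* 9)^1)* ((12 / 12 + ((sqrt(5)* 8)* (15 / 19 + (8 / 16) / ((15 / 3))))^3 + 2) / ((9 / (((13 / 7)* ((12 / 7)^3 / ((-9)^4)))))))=6656* sqrt(6) / 25865973 + 2056143405056* sqrt(30) / 13306103160525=0.85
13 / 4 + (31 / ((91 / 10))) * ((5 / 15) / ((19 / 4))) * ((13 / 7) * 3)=17063 / 3724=4.58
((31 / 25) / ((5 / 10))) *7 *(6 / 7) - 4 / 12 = 1091 / 75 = 14.55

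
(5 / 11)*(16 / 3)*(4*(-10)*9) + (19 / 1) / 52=-498991 / 572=-872.36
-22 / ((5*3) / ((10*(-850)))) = 37400 / 3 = 12466.67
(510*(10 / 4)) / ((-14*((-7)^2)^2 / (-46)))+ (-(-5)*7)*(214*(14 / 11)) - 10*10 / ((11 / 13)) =1740855495 / 184877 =9416.29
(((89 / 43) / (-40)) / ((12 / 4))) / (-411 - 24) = 89 / 2244600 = 0.00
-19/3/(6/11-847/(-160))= -33440/30831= -1.08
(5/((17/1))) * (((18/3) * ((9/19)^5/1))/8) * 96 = 21257640/42093683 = 0.51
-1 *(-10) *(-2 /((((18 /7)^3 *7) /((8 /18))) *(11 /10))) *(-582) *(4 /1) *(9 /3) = 3802400 /8019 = 474.17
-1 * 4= -4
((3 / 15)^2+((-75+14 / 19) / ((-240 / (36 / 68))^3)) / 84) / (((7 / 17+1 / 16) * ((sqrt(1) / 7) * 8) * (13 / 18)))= 9446279361 / 92445184000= 0.10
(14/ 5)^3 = 21.95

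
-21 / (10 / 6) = -63 / 5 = -12.60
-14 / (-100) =7 / 50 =0.14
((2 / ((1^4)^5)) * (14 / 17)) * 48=1344 / 17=79.06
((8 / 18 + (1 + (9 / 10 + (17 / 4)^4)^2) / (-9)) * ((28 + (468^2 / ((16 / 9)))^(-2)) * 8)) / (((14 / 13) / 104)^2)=-74524399211654774286421 / 2999878156800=-24842475366.12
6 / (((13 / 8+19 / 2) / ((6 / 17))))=288 / 1513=0.19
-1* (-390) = 390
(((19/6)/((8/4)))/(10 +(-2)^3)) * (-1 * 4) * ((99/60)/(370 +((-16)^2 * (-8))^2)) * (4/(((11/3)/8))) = -0.00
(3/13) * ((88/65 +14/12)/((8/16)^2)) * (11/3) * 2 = 43252/2535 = 17.06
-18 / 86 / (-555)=3 / 7955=0.00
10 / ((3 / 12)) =40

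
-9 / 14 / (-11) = 9 / 154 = 0.06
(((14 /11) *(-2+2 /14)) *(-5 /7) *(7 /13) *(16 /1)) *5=800 /11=72.73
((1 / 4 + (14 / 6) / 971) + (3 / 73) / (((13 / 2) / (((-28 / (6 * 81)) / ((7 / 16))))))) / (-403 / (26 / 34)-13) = -75108667 / 161221965840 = -0.00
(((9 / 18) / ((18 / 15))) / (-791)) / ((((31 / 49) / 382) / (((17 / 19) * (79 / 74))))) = -8977955 / 29551308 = -0.30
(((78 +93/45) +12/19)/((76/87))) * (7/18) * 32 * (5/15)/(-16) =-4668797/194940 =-23.95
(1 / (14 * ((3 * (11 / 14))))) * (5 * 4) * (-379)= -7580 / 33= -229.70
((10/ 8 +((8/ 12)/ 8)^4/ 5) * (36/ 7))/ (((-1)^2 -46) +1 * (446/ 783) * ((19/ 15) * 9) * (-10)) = -3758429/ 64272320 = -0.06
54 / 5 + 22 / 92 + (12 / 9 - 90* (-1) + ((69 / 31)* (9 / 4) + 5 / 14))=107.74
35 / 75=7 / 15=0.47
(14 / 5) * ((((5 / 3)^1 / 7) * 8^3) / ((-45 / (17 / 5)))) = -17408 / 675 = -25.79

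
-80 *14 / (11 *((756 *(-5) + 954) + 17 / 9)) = 1440 / 39941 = 0.04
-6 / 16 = -3 / 8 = -0.38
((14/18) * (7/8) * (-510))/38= -4165/456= -9.13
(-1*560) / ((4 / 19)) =-2660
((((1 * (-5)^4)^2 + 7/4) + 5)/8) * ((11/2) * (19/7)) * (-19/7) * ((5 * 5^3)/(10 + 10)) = -775599339625/12544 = -61830304.50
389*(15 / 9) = 1945 / 3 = 648.33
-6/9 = -2/3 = -0.67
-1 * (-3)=3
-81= -81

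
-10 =-10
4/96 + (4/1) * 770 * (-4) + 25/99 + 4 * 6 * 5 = -9662167/792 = -12199.71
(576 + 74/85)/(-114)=-24517/4845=-5.06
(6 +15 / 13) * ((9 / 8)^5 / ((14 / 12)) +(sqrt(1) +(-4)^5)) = -10894826961 / 1490944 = -7307.33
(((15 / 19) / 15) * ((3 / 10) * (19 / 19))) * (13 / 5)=39 / 950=0.04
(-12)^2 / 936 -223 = -2897 / 13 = -222.85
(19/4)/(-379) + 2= 3013/1516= 1.99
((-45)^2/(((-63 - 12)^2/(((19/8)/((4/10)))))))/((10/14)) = 1197/400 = 2.99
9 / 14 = 0.64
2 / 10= 1 / 5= 0.20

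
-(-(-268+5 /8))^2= -71489.39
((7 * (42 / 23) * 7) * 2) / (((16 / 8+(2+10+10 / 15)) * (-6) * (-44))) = 1029 / 22264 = 0.05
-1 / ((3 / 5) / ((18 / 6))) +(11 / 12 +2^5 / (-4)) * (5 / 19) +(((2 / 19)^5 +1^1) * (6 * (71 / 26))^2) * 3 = 798.51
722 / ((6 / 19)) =6859 / 3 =2286.33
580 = 580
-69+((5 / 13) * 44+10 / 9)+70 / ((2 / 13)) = 404.03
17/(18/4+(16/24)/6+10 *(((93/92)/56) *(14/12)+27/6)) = 112608/330019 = 0.34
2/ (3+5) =1/ 4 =0.25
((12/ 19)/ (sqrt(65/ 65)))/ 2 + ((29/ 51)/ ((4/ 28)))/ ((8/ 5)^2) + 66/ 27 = 802811/ 186048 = 4.32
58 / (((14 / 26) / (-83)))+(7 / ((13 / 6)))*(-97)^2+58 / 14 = 21462.16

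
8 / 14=4 / 7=0.57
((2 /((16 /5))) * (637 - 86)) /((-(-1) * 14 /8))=2755 /14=196.79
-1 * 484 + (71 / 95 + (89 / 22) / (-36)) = -36368383 / 75240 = -483.37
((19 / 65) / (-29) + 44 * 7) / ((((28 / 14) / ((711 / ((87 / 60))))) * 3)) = 25170.21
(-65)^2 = 4225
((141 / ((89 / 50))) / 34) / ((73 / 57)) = 200925 / 110449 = 1.82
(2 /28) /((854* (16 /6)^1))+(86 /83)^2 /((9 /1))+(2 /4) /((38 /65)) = 109811287889 /112675161312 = 0.97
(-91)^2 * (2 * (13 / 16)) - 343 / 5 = 535521 / 40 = 13388.02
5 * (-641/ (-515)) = 641/ 103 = 6.22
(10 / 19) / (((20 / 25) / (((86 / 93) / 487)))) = 1075 / 860529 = 0.00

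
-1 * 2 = -2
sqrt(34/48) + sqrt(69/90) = sqrt(102)/12 + sqrt(690)/30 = 1.72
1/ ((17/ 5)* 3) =5/ 51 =0.10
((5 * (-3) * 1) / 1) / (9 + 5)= -1.07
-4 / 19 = -0.21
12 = 12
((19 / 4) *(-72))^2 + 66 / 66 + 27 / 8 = 116968.38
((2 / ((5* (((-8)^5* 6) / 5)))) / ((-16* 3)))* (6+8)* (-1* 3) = -7 / 786432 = -0.00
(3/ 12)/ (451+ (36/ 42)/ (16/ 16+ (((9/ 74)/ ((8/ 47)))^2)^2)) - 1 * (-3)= 5875908664252579/ 1958274926678740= 3.00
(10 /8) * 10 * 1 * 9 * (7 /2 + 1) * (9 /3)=6075 /4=1518.75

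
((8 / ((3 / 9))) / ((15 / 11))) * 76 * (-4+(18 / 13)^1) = -227392 / 65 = -3498.34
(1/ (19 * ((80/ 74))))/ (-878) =-37/ 667280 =-0.00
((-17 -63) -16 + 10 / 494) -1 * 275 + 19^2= -2465 / 247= -9.98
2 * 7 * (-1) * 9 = -126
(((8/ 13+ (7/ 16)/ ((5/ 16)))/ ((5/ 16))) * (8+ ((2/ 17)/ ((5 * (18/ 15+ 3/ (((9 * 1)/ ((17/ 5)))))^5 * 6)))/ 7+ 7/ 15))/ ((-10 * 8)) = -33274580854/ 48750804375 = -0.68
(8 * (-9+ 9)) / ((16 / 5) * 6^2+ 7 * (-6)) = 0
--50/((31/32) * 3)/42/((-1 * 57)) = -800/111321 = -0.01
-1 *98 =-98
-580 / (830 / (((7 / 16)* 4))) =-203 / 166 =-1.22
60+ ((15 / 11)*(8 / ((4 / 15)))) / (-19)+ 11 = 14389 / 209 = 68.85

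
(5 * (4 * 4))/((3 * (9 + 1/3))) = 20/7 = 2.86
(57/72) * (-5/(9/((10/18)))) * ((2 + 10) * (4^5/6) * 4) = -486400/243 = -2001.65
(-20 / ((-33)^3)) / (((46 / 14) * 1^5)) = 140 / 826551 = 0.00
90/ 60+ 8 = 9.50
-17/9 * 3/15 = -17/45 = -0.38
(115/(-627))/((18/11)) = -115/1026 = -0.11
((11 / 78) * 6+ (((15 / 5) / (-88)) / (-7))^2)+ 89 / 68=180717909 / 83859776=2.16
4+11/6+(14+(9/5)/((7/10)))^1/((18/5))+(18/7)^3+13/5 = 927317/30870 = 30.04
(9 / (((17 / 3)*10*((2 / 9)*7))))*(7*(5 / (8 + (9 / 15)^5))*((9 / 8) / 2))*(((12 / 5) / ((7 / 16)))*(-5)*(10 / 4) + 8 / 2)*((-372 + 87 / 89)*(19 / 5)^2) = 368243137888875 / 4277577808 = 86086.84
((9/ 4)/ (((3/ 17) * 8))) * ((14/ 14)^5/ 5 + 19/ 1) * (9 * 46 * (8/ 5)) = 506736/ 25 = 20269.44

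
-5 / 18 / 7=-5 / 126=-0.04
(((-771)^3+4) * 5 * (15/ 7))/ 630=-2291570035/ 294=-7794455.90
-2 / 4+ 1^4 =1 / 2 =0.50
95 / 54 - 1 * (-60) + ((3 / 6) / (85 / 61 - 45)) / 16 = 141935953 / 2298240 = 61.76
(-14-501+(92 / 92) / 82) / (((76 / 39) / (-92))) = 37879413 / 1558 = 24312.85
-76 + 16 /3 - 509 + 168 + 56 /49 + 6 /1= -8495 /21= -404.52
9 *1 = 9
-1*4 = -4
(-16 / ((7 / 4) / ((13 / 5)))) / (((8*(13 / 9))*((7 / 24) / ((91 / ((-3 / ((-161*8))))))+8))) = -0.26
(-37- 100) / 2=-137 / 2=-68.50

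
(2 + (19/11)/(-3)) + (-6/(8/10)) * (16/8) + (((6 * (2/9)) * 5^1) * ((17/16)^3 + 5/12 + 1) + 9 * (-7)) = -5994859/101376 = -59.13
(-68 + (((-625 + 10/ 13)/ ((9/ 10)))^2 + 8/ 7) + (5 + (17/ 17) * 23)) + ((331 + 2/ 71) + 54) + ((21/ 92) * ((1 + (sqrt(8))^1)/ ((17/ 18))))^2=35721 * sqrt(2)/ 152881 + 222544727644304381/ 462273617988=481413.76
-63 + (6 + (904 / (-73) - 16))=-6233 / 73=-85.38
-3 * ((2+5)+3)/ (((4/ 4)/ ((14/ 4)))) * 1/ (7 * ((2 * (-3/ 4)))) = 10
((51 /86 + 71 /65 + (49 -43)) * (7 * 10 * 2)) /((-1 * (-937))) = 1.15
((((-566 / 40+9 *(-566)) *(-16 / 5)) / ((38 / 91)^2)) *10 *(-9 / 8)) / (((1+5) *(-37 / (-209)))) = -1469388921 / 1480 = -992830.35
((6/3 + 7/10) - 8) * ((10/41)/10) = -53/410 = -0.13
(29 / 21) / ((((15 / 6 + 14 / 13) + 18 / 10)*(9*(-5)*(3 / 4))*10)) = -1508 / 1981665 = -0.00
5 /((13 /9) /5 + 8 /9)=225 /53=4.25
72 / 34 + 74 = 1294 / 17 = 76.12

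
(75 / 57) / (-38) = -25 / 722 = -0.03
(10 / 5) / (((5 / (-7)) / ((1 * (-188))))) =2632 / 5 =526.40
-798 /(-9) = 266 /3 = 88.67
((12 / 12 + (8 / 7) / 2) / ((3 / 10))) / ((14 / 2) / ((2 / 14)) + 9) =55 / 609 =0.09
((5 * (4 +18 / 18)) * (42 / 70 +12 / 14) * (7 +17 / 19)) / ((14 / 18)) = 344250 / 931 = 369.76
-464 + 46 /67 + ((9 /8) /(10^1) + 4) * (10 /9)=-2212981 /4824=-458.74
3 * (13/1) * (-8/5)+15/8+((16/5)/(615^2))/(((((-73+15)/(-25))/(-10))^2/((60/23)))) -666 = -2834804472689/3901869960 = -726.52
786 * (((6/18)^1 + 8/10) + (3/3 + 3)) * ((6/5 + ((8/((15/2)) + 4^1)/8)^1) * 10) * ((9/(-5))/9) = -221914/15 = -14794.27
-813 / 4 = -203.25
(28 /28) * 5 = 5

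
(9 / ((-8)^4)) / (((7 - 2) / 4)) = 9 / 5120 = 0.00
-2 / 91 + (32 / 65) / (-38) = -302 / 8645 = -0.03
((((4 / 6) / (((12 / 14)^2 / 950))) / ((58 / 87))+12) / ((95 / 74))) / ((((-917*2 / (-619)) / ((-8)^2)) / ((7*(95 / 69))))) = 17216459936 / 81351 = 211631.82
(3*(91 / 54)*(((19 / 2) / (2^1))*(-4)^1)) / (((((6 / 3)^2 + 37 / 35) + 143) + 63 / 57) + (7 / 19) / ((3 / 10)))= -60515 / 94746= -0.64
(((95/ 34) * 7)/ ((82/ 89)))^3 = 207317019156625/ 21670967872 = 9566.58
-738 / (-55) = 13.42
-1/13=-0.08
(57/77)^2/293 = 0.00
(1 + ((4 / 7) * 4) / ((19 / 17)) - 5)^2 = 67600 / 17689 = 3.82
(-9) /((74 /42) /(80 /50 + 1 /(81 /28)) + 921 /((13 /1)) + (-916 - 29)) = 215124 /20872963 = 0.01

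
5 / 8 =0.62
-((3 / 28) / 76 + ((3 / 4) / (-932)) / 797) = -34794 / 24698233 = -0.00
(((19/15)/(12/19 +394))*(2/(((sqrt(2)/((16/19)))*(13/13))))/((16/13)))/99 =0.00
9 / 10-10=-9.10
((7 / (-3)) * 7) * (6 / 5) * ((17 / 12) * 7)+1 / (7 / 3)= -40727 / 210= -193.94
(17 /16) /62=17 /992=0.02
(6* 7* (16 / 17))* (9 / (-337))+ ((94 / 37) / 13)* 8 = 1399120 / 2755649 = 0.51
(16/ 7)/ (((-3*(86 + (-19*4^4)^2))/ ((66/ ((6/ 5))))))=-440/ 248415111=-0.00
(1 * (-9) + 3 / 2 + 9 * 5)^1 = 75 / 2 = 37.50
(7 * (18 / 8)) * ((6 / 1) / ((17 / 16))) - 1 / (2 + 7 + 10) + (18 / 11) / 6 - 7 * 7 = 142693 / 3553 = 40.16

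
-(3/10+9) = -93/10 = -9.30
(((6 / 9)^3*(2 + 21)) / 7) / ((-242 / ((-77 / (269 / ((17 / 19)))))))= 1564 / 1517967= 0.00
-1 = -1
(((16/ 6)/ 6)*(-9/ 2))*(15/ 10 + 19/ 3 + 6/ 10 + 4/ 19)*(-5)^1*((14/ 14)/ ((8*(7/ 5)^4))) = 3079375/ 1094856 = 2.81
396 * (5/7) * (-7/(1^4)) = -1980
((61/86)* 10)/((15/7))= 427/129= 3.31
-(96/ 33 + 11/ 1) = -153/ 11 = -13.91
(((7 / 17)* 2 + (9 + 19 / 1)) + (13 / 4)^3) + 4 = 73061 / 1088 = 67.15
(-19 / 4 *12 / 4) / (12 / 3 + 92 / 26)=-741 / 392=-1.89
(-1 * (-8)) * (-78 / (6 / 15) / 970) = -156 / 97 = -1.61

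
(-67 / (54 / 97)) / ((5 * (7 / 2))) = -6499 / 945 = -6.88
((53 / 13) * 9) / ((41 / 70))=33390 / 533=62.65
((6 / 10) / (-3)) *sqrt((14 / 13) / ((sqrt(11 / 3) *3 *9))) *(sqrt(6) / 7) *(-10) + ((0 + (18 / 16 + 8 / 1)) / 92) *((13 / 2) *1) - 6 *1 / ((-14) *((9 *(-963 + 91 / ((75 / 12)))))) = 4 *11^(3 / 4) *3^(1 / 4) *sqrt(91) / 3003 + 472499719 / 732954432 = 0.75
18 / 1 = 18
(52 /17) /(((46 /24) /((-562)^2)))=504057.94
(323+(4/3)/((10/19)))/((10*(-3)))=-4883/450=-10.85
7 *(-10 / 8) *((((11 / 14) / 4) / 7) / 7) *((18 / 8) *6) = -1485 / 3136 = -0.47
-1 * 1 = -1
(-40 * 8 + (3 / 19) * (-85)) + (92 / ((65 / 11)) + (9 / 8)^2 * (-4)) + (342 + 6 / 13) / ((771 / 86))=-1445873779 / 5078320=-284.71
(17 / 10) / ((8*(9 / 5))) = 17 / 144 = 0.12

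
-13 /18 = -0.72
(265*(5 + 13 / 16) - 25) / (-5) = -4849 / 16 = -303.06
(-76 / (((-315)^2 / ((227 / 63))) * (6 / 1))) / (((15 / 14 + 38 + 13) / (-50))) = 34504 / 78121827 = 0.00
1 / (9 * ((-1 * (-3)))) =1 / 27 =0.04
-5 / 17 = -0.29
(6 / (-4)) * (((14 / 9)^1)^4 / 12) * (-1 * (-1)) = -0.73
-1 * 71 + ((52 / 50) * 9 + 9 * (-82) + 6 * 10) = -18491 / 25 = -739.64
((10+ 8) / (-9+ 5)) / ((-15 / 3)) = 9 / 10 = 0.90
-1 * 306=-306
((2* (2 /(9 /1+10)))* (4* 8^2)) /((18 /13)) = 6656 /171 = 38.92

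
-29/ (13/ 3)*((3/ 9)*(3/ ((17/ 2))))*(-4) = 696/ 221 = 3.15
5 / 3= 1.67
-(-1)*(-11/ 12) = -11/ 12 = -0.92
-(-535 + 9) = 526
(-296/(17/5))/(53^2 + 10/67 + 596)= -19832/775693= -0.03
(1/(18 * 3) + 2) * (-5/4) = -545/216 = -2.52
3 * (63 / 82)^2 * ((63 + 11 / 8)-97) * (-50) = 77693175 / 26896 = 2888.65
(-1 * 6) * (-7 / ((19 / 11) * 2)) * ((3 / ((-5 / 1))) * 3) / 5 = -2079 / 475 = -4.38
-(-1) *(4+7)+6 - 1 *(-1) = 18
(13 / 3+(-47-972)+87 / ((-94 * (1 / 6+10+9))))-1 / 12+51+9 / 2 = -20740029 / 21620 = -959.30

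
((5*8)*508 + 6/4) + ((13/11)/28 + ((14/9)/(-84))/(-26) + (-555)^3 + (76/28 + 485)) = -9239615935661/54054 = -170933065.74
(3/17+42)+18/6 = 768/17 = 45.18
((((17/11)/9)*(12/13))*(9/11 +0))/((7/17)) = 3468/11011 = 0.31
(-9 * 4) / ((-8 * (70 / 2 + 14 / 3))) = 27 / 238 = 0.11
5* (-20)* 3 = -300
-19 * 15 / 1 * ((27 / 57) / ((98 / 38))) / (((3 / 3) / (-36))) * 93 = 8587620 / 49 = 175257.55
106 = 106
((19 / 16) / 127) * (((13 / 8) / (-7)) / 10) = -247 / 1137920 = -0.00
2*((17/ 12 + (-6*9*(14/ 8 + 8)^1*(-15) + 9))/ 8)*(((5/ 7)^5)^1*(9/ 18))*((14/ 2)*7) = 9005.92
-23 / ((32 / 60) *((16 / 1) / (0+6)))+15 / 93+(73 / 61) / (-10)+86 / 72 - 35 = -271954429 / 5446080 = -49.94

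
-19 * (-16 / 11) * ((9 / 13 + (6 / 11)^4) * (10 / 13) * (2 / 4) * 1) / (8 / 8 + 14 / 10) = 94124100 / 27217619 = 3.46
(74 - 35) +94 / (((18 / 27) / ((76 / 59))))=13017 / 59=220.63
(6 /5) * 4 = 24 /5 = 4.80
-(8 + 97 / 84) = -769 / 84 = -9.15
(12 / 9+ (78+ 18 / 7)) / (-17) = -1720 / 357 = -4.82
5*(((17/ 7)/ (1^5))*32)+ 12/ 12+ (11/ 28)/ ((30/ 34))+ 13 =403.02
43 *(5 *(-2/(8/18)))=-1935/2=-967.50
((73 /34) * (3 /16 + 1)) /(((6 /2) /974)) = 675469 /816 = 827.78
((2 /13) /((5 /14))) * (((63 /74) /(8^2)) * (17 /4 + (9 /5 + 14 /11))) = 710451 /16931200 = 0.04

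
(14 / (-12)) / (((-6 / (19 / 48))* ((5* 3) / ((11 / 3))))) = 1463 / 77760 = 0.02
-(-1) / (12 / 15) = 5 / 4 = 1.25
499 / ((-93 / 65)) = -32435 / 93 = -348.76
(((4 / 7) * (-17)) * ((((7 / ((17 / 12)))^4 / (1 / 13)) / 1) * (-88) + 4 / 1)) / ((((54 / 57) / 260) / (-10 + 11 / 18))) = -17069643533.49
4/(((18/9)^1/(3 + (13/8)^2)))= 361/32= 11.28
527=527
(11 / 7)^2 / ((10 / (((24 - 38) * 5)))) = -121 / 7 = -17.29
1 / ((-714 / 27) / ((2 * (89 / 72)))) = -89 / 952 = -0.09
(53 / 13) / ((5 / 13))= 53 / 5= 10.60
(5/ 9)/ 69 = 0.01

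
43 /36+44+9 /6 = 1681 /36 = 46.69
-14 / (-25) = 14 / 25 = 0.56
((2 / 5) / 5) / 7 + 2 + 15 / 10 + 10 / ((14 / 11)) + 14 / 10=4469 / 350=12.77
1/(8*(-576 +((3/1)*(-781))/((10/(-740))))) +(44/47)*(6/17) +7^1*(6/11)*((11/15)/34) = 134097691/324875280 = 0.41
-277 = -277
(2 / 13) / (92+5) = 2 / 1261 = 0.00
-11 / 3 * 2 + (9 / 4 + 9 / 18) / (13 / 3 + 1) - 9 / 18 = -1405 / 192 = -7.32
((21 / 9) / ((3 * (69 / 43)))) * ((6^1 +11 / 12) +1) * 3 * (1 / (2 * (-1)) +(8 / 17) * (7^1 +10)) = 142975 / 1656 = 86.34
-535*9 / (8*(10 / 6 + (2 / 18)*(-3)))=-14445 / 32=-451.41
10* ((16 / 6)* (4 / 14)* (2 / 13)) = 320 / 273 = 1.17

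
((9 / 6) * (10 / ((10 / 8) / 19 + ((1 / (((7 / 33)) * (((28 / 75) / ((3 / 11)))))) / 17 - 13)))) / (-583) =474810 / 234953081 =0.00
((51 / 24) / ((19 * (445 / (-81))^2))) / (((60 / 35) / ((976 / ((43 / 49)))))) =777896217 / 323572850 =2.40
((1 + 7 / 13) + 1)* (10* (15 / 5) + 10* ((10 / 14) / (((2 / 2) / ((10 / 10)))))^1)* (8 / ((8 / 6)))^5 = 5132160 / 7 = 733165.71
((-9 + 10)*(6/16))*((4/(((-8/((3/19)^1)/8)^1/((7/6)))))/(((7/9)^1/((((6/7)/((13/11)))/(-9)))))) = 99/3458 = 0.03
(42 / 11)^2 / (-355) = -1764 / 42955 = -0.04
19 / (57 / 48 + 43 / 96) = 1824 / 157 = 11.62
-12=-12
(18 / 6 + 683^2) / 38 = 233246 / 19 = 12276.11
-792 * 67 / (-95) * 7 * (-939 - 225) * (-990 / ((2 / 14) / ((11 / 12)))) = 549320332176 / 19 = 28911596430.32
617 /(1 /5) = 3085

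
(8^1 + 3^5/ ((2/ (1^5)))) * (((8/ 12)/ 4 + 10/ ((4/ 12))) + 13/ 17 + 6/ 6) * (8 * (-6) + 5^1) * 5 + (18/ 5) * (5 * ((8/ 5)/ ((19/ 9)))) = -17229509891/ 19380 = -889035.60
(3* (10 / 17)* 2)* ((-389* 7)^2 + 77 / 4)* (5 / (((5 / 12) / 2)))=10677237480 / 17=628072792.94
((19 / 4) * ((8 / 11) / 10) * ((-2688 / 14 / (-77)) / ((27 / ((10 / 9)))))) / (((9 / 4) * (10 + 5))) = 0.00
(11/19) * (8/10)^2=176/475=0.37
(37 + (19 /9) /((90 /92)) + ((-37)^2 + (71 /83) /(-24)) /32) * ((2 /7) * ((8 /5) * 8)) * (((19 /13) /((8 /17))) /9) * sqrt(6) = 32535971203 * sqrt(6) /314636400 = 253.30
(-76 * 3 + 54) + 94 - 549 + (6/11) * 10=-6859/11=-623.55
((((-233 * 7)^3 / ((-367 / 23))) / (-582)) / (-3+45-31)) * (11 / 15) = -99790619593 / 3203910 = -31146.51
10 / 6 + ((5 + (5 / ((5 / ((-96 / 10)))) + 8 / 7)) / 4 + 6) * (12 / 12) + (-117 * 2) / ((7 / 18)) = -249863 / 420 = -594.91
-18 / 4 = -9 / 2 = -4.50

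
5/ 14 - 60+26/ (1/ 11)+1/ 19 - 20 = 54905/ 266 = 206.41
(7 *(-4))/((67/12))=-336/67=-5.01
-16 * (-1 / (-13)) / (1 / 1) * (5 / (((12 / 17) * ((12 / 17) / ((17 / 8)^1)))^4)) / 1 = -2913111186148805 / 1430979084288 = -2035.75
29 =29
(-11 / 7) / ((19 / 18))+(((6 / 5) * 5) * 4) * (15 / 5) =9378 / 133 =70.51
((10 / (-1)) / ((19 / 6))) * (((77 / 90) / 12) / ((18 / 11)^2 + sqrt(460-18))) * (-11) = -131769 / 8640041 + 1771561 * sqrt(442) / 311041476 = 0.10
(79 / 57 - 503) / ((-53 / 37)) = 1057904 / 3021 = 350.18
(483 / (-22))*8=-1932 / 11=-175.64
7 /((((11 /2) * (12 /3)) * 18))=7 /396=0.02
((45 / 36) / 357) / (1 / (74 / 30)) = 37 / 4284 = 0.01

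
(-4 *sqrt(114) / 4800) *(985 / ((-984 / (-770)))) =-15169 *sqrt(114) / 23616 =-6.86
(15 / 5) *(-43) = -129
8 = 8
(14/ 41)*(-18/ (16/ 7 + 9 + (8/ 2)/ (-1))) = -588/ 697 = -0.84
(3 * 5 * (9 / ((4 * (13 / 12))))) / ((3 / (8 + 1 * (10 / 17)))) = 19710 / 221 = 89.19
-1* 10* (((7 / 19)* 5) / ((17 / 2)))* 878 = -614600 / 323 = -1902.79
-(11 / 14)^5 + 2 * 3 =3065893 / 537824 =5.70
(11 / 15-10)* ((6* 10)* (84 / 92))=-11676 / 23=-507.65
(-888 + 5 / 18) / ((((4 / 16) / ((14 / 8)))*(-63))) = 15979 / 162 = 98.64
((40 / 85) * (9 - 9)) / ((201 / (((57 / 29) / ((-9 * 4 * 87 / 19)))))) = 0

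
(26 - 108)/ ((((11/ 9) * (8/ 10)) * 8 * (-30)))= 123/ 352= 0.35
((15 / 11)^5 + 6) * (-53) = -91461093 / 161051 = -567.90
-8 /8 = -1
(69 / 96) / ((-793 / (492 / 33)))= -943 / 69784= -0.01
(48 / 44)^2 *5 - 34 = -3394 / 121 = -28.05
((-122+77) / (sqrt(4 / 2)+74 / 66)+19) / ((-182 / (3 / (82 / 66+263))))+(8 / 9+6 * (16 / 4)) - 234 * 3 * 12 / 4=-6011949336089 / 2888809560+970299 * sqrt(2) / 256783072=-2081.11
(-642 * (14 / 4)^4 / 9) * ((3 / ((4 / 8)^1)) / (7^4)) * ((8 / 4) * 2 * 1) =-107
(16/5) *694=11104/5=2220.80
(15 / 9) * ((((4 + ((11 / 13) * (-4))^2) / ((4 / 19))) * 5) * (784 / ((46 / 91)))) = 851120200 / 897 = 948851.95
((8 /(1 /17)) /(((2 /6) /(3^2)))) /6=612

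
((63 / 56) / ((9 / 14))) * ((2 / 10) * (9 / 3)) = 21 / 20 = 1.05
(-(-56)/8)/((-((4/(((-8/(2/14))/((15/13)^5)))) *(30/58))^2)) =-159068296536952348/129746337890625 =-1225.99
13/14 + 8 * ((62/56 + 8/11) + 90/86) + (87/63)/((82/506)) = 26469389/814506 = 32.50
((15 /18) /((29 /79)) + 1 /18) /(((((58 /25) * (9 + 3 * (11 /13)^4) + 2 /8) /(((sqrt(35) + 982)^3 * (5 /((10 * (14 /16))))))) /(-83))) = -545107218016061199200 /128875719483- 1665135839694074800 * sqrt(35) /128875719483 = -4306150892.66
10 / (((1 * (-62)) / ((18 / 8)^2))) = -405 / 496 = -0.82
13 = 13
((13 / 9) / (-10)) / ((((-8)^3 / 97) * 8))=1261 / 368640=0.00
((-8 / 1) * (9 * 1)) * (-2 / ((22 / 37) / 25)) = 66600 / 11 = 6054.55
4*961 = 3844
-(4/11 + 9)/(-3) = 103/33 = 3.12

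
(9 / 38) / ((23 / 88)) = 396 / 437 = 0.91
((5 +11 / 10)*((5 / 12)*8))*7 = 427 / 3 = 142.33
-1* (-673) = 673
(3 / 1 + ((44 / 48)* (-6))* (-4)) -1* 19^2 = -336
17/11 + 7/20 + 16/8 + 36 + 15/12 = 2263/55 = 41.15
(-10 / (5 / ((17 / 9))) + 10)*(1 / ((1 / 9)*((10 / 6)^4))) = 4536 / 625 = 7.26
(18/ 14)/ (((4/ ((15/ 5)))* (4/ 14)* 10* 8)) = 27/ 640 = 0.04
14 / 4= 3.50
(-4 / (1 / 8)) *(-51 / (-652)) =-408 / 163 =-2.50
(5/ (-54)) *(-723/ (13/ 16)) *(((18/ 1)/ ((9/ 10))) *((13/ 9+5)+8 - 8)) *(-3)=-11182400/ 351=-31858.69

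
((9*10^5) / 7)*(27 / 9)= 2700000 / 7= 385714.29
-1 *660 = -660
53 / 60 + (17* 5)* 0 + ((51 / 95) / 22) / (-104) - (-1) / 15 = 206441 / 217360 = 0.95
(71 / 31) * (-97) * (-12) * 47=3884268 / 31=125298.97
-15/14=-1.07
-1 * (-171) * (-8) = -1368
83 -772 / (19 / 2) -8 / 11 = 211 / 209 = 1.01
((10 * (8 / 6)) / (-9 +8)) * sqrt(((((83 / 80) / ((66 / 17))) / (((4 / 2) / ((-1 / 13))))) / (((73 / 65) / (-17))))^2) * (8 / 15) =-1.11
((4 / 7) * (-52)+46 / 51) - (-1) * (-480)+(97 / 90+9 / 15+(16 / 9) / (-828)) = -1124306837 / 2216970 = -507.14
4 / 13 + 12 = 160 / 13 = 12.31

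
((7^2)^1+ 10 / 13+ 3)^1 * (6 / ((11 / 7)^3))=1411788 / 17303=81.59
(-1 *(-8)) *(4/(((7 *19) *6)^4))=2/25344958401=0.00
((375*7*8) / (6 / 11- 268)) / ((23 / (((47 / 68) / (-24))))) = 452375 / 4601288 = 0.10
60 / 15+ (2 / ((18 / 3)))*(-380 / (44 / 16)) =-1388 / 33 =-42.06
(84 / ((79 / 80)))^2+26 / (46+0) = 1038724333 / 143543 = 7236.33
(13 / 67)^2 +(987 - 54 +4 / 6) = 12574196 / 13467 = 933.70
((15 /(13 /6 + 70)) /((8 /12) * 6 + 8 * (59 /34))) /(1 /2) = 765 /32908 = 0.02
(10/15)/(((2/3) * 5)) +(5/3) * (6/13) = 63/65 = 0.97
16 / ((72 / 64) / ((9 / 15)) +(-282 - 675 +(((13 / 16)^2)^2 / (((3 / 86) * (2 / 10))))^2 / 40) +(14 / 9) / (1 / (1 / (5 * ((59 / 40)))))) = -24326694764544 / 1303554155029115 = -0.02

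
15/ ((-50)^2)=0.01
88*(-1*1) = -88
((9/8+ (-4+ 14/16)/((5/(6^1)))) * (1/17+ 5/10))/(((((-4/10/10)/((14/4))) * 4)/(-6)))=-209475/1088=-192.53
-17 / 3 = -5.67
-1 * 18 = -18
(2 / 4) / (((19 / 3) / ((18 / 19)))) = 27 / 361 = 0.07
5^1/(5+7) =5/12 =0.42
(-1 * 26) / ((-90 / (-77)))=-1001 / 45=-22.24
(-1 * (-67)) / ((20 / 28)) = 469 / 5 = 93.80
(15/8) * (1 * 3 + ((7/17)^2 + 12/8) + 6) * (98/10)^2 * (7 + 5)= 133262703/5780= 23055.83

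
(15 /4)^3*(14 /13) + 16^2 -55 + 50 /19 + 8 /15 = 30938917 /118560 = 260.96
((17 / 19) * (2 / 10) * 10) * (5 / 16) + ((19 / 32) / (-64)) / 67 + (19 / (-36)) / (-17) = 235390271 / 398886912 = 0.59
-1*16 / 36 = -4 / 9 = -0.44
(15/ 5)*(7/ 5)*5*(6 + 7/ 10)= 1407/ 10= 140.70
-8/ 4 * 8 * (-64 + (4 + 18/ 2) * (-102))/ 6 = 11120/ 3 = 3706.67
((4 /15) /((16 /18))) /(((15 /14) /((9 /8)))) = 63 /200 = 0.32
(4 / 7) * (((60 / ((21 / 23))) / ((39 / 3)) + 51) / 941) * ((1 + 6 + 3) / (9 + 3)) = 51010 / 1798251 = 0.03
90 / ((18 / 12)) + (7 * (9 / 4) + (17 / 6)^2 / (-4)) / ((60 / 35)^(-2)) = 4919 / 49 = 100.39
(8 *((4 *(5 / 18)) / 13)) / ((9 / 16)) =1280 / 1053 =1.22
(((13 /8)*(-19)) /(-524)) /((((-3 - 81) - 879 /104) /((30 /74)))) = -3211 /12427708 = -0.00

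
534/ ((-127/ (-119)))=63546/ 127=500.36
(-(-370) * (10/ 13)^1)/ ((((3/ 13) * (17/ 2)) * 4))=1850/ 51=36.27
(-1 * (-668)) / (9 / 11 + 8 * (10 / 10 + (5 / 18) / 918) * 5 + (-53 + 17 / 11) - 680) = -30354588 / 31382657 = -0.97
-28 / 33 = -0.85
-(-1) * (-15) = -15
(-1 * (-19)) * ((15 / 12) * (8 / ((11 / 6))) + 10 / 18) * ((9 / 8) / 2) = 11305 / 176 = 64.23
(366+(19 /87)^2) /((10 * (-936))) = -554123 /14169168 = -0.04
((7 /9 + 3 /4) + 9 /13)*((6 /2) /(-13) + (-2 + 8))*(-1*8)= -51950 /507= -102.47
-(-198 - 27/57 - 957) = 21954/19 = 1155.47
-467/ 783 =-0.60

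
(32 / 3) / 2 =16 / 3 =5.33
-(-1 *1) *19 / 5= 19 / 5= 3.80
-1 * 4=-4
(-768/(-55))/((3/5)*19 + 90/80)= 2048/1837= 1.11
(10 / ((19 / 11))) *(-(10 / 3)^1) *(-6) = 2200 / 19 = 115.79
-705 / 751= -0.94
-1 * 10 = -10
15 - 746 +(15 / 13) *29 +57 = -8327 / 13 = -640.54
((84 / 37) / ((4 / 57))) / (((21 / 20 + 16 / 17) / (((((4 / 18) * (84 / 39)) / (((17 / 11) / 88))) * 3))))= 432579840 / 325637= 1328.41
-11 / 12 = -0.92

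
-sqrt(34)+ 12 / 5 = 12 / 5 - sqrt(34) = -3.43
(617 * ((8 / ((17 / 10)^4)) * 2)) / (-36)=-24680000 / 751689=-32.83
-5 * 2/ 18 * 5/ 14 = -25/ 126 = -0.20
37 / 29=1.28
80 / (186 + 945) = 80 / 1131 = 0.07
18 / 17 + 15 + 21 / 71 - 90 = -88890 / 1207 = -73.65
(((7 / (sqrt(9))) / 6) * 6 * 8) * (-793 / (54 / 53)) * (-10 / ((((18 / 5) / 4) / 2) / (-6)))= -470724800 / 243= -1937139.09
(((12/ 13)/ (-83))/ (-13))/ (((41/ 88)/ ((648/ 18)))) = 38016/ 575107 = 0.07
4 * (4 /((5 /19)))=60.80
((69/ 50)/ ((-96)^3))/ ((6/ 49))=-1127/ 88473600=-0.00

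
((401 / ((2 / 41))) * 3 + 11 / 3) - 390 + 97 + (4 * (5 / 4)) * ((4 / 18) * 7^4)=27039.94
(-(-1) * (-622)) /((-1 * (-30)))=-311 /15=-20.73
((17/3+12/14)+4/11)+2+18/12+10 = 20.39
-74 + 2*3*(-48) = -362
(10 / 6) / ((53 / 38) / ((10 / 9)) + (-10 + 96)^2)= 1900 / 8432871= 0.00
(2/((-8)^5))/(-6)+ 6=589825/98304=6.00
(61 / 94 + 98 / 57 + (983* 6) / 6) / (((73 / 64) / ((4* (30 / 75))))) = 1351578368 / 977835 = 1382.22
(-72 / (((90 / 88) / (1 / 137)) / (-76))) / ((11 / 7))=17024 / 685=24.85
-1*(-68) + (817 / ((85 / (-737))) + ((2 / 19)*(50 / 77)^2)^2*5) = -7567805960878549 / 1078671063085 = -7015.86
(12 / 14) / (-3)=-2 / 7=-0.29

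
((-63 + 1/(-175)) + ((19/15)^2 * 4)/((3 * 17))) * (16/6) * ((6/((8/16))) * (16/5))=-2586022912/401625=-6438.90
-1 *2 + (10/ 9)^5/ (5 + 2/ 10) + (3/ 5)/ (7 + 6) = -6249223/ 3838185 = -1.63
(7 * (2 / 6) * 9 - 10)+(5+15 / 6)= 37 / 2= 18.50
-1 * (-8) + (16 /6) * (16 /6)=136 /9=15.11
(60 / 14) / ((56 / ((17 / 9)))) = 85 / 588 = 0.14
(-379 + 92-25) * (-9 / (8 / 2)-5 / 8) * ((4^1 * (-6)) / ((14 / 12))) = -129168 / 7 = -18452.57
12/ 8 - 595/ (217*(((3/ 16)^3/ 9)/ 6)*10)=-139171/ 62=-2244.69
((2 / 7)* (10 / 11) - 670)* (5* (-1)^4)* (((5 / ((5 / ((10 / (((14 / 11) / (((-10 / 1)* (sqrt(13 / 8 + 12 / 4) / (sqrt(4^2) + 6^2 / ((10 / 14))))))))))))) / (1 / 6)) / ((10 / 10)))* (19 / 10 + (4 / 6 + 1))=344874375* sqrt(74) / 13328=222593.15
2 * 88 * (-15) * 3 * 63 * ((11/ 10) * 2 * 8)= -8781696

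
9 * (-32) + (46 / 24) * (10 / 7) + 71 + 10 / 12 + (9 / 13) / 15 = -97089 / 455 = -213.38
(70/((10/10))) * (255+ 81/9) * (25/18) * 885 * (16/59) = 6160000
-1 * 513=-513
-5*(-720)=3600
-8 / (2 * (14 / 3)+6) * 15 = -7.83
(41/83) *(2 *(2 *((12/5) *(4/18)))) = 1312/1245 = 1.05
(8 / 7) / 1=8 / 7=1.14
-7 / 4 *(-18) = 63 / 2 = 31.50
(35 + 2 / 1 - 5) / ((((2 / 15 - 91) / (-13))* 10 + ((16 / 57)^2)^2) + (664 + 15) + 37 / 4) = 17565185664 / 416159672629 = 0.04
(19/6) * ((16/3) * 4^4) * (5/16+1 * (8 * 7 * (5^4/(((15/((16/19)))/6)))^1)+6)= 458997632/9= 50999736.89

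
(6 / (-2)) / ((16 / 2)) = -3 / 8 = -0.38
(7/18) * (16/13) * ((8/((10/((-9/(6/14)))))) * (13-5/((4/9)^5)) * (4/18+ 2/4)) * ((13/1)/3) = 179591321/25920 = 6928.68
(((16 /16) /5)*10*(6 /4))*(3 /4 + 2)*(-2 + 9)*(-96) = -5544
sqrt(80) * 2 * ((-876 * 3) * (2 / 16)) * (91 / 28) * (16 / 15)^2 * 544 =-132161536 * sqrt(5) / 25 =-11820887.14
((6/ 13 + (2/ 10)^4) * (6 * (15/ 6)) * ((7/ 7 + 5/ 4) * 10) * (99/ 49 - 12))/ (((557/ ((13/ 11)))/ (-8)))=198731556/ 7505575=26.48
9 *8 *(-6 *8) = -3456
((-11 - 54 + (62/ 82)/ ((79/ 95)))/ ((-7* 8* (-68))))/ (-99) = 103795/ 610538544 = 0.00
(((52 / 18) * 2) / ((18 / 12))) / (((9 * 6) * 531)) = 52 / 387099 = 0.00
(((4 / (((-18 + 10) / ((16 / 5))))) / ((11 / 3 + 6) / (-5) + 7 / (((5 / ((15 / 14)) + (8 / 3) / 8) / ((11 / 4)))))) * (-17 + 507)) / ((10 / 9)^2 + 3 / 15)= -544320 / 1909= -285.13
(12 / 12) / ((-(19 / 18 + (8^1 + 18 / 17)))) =-306 / 3095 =-0.10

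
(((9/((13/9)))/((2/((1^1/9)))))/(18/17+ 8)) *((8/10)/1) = 153/5005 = 0.03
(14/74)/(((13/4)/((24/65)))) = 672/31265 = 0.02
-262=-262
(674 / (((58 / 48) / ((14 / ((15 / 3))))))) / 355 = 226464 / 51475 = 4.40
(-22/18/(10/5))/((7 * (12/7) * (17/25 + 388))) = -275/2098872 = -0.00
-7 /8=-0.88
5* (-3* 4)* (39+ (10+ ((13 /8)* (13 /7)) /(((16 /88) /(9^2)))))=-2341005 /28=-83607.32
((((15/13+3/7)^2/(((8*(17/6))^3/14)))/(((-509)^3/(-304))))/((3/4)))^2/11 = 50292379090944/6461932195700547872407809799091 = 0.00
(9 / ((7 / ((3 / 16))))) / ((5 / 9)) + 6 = 3603 / 560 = 6.43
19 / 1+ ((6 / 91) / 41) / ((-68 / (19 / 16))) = 19.00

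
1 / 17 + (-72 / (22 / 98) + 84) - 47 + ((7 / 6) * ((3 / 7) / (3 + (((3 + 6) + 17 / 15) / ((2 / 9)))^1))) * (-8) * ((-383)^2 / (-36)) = 21142613 / 408969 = 51.70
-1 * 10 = -10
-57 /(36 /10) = -95 /6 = -15.83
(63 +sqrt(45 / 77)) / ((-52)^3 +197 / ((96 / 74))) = -3024 / 6741895- 144 * sqrt(385) / 519125915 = -0.00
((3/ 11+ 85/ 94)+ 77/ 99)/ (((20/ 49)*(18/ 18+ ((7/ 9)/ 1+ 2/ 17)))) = 15153103/ 5997200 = 2.53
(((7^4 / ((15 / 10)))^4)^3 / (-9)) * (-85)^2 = -1086184797675315430657590373197591326163301273600 / 4782969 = -227094258331031505882139400000000000000000.00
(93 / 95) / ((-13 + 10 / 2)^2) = 93 / 6080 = 0.02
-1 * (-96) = 96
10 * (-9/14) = -45/7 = -6.43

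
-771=-771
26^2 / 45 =676 / 45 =15.02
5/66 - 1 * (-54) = 3569/66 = 54.08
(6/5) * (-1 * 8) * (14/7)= -19.20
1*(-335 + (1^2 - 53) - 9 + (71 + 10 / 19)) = -324.47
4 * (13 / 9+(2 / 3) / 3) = 20 / 3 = 6.67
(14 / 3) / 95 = 14 / 285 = 0.05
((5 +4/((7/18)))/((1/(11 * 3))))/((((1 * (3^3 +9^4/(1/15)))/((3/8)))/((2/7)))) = 0.00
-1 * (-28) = 28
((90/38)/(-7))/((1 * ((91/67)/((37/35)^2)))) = -825507/2965235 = -0.28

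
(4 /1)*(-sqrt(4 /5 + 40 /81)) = -8*sqrt(655) /45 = -4.55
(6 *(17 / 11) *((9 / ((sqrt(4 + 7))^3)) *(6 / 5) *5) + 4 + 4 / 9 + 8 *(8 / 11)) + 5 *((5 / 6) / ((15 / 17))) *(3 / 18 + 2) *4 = 5508 *sqrt(11) / 1331 + 15203 / 297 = 64.91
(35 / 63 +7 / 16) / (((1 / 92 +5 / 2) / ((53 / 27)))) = 15847 / 20412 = 0.78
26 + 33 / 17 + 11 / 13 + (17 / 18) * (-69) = -48239 / 1326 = -36.38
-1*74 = -74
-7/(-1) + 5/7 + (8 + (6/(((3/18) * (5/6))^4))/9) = 7906958/4375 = 1807.30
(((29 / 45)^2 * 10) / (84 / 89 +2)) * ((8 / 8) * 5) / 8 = 74849 / 84888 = 0.88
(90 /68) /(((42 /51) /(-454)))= -10215 /14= -729.64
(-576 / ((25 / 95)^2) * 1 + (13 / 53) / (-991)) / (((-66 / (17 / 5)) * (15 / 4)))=33757125182 / 295441875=114.26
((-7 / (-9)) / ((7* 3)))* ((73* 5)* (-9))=-365 / 3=-121.67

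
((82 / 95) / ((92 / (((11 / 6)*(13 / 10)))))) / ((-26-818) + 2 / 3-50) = -5863 / 234232000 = -0.00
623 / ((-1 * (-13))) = 623 / 13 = 47.92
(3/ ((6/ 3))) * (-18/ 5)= -27/ 5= -5.40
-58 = -58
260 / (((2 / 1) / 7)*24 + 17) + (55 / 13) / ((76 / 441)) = 5848745 / 164996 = 35.45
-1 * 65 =-65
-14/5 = -2.80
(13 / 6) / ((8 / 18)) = 39 / 8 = 4.88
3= 3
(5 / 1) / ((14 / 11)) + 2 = 83 / 14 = 5.93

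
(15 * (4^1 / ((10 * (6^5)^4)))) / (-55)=-1 / 33514785700577280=-0.00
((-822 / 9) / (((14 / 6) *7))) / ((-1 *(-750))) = -0.01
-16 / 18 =-8 / 9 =-0.89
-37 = -37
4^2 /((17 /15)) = 240 /17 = 14.12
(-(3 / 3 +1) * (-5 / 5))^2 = 4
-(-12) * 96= 1152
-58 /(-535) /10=29 /2675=0.01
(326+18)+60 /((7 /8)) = 412.57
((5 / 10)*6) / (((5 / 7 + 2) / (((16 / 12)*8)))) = 224 / 19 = 11.79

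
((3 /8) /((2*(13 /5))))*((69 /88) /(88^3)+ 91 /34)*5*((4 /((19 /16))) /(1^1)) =10770848925 /3313316864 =3.25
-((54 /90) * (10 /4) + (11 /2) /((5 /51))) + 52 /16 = -1087 /20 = -54.35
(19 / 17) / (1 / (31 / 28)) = 589 / 476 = 1.24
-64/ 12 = -16/ 3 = -5.33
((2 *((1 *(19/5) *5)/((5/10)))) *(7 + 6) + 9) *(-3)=-2991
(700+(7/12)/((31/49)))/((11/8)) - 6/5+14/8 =10440973/20460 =510.31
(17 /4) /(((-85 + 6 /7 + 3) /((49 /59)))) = -5831 /134048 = -0.04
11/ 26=0.42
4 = 4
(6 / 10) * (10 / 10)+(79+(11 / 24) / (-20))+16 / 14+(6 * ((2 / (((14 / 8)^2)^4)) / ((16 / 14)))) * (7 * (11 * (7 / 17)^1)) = 11589391043 / 137145120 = 84.50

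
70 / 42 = 5 / 3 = 1.67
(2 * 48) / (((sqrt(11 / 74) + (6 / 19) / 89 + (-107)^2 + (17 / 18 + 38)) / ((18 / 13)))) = 680487494410078848 / 58811495472258671155 - 800471673216 * sqrt(814) / 58811495472258671155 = 0.01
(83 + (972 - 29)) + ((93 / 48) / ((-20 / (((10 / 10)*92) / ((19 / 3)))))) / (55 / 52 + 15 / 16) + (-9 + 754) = 69793868 / 39425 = 1770.29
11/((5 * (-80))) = -11/400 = -0.03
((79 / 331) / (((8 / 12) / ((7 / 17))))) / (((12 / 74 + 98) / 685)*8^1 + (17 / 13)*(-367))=-546615615 / 1775315427658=-0.00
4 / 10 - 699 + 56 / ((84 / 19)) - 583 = -19034 / 15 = -1268.93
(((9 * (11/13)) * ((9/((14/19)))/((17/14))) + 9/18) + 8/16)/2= 8575/221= 38.80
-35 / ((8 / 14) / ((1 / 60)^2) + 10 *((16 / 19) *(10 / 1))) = -931 / 56960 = -0.02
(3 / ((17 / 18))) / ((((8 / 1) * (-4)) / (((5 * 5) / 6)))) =-0.41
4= 4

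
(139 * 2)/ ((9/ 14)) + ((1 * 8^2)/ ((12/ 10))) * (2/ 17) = 67124/ 153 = 438.72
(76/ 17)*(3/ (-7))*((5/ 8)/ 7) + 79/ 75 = 110239/ 124950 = 0.88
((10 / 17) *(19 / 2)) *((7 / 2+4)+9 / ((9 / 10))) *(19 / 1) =63175 / 34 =1858.09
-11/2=-5.50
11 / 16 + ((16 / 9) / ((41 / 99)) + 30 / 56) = 25329 / 4592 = 5.52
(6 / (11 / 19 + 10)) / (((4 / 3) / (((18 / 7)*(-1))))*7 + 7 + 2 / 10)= 2565 / 16147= 0.16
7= 7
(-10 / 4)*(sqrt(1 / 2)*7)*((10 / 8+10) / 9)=-175*sqrt(2) / 16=-15.47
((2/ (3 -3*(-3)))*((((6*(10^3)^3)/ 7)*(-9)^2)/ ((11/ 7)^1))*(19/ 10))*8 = 1231200000000/ 11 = 111927272727.27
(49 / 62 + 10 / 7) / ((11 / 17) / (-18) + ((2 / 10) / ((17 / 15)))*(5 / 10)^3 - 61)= -34668 / 953281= -0.04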